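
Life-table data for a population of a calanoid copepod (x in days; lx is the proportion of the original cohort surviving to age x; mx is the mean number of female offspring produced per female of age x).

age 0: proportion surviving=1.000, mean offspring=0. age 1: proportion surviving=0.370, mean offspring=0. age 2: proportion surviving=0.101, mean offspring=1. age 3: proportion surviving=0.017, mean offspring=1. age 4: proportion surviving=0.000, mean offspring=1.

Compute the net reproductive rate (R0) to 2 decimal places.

0.12

lx·mx by age: 0, 0, 0.101, 0.017, 0
R0 = Σ lx·mx = 0.118 → 0.12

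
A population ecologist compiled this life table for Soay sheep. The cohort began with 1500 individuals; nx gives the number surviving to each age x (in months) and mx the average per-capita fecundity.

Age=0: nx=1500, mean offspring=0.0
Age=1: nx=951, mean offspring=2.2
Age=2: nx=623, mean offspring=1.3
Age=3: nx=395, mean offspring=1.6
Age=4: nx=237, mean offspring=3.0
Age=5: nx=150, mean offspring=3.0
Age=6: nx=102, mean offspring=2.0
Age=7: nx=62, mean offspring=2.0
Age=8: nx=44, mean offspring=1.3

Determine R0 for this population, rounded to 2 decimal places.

3.39

lx = nx/n0 = nx/1500: 1, 0.634, 0.41533…, 0.26333…, 0.158, 0.1, 0.068, 0.04133…, 0.02933…
lx·mx by age: 0, 1.3948, 0.539933…, 0.421333…, 0.474, 0.3, 0.136, 0.082667…, 0.038133…
R0 = Σ lx·mx = 3.386867… → 3.39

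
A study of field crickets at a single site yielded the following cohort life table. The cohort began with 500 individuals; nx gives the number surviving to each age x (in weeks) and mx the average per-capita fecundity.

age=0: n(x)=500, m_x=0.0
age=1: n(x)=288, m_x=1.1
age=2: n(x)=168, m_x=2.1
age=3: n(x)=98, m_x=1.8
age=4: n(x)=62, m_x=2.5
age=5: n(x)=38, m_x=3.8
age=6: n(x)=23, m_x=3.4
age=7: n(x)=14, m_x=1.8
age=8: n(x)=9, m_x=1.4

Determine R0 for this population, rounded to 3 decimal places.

lx = nx/n0 = nx/500: 1, 0.576, 0.336, 0.196, 0.124, 0.076, 0.046, 0.028, 0.018
lx·mx by age: 0, 0.6336, 0.7056, 0.3528, 0.31, 0.2888, 0.1564, 0.0504, 0.0252
R0 = Σ lx·mx = 2.5228 → 2.523

2.523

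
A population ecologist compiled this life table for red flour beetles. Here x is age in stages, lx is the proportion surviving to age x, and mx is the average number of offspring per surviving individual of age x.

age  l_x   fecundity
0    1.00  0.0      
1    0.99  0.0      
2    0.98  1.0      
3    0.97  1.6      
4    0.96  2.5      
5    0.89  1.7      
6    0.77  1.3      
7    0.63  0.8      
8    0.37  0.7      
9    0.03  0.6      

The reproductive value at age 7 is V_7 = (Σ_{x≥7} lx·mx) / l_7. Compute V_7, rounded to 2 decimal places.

lx·mx for x ≥ 7: 0.504, 0.259, 0.018 → sum = 0.781
V_7 = 0.781 / l_7 = 0.781 / 0.63 = 1.239683… → 1.24

1.24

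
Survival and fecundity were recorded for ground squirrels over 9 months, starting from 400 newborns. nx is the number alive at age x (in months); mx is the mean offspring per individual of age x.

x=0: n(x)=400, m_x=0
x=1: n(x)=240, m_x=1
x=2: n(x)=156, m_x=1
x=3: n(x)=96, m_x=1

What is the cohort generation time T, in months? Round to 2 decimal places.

1.71

lx = nx/n0 = nx/400: 1, 0.6, 0.39, 0.24
lx·mx: 0, 0.6, 0.39, 0.24 → R0 = 1.23
x·lx·mx: 0, 0.6, 0.78, 0.72 → Σ = 2.1
T = 2.1 / 1.23 = 1.707317… → 1.71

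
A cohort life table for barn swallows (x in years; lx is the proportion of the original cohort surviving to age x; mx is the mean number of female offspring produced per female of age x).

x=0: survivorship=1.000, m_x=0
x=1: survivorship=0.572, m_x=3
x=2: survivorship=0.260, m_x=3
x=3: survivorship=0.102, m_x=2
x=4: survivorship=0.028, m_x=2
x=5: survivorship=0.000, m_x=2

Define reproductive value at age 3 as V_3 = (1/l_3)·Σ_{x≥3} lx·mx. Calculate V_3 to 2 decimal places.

lx·mx for x ≥ 3: 0.204, 0.056, 0 → sum = 0.26
V_3 = 0.26 / l_3 = 0.26 / 0.102 = 2.54902… → 2.55

2.55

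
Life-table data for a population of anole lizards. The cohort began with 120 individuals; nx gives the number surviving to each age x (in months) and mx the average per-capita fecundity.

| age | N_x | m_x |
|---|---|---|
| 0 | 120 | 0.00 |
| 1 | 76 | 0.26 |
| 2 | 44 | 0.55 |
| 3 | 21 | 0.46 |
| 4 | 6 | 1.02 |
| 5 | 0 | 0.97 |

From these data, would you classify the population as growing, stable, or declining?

declining

lx = nx/n0 = nx/120: 1, 0.63333…, 0.36667…, 0.175, 0.05, 0
R0 = Σ lx·mx = 0 + 0.164667… + 0.201667… + 0.0805 + 0.051 + 0 = 0.497833…
R0 < 1, so the population is declining.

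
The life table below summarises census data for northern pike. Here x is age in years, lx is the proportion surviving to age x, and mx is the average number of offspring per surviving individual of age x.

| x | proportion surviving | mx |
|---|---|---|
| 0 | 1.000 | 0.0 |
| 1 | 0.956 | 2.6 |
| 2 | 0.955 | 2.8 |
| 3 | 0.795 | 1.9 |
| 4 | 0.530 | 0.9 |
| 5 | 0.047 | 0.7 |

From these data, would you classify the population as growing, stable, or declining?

R0 = Σ lx·mx = 0 + 2.4856 + 2.674 + 1.5105 + 0.477 + 0.0329 = 7.18
R0 > 1, so the population is growing.

growing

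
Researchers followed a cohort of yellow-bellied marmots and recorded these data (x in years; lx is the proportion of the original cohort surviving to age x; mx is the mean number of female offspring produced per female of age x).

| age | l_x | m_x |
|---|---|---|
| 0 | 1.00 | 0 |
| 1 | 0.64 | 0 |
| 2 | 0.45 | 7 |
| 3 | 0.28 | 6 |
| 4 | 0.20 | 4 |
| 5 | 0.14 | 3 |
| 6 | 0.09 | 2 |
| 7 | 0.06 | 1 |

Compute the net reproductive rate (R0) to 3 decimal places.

6.290

lx·mx by age: 0, 0, 3.15, 1.68, 0.8, 0.42, 0.18, 0.06
R0 = Σ lx·mx = 6.29 → 6.290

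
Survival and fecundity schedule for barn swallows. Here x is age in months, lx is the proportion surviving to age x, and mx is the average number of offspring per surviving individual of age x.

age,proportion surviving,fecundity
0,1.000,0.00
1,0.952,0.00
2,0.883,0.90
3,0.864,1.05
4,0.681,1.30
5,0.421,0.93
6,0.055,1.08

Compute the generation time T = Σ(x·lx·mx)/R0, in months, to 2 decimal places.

3.35

lx·mx: 0, 0, 0.7947, 0.9072, 0.8853, 0.39153, 0.0594 → R0 = 3.03813
x·lx·mx: 0, 0, 1.5894, 2.7216, 3.5412, 1.95765, 0.3564 → Σ = 10.16625
T = 10.16625 / 3.03813 = 3.34622… → 3.35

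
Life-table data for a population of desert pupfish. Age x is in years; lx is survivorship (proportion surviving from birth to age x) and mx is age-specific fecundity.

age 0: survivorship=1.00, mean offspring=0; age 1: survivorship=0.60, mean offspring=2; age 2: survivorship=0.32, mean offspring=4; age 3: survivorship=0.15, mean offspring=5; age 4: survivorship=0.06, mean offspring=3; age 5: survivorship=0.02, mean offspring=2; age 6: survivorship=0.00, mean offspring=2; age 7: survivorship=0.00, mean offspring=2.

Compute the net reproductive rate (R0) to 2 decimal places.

lx·mx by age: 0, 1.2, 1.28, 0.75, 0.18, 0.04, 0, 0
R0 = Σ lx·mx = 3.45 → 3.45

3.45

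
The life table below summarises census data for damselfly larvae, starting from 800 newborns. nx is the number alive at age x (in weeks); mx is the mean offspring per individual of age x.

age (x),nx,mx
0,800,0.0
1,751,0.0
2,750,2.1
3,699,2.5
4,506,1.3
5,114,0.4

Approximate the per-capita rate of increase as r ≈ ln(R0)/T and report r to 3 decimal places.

lx = nx/n0 = nx/800: 1, 0.93875, 0.9375, 0.87375, 0.6325, 0.1425
R0 = Σ lx·mx = 0 + 0 + 1.96875 + 2.18438… + 0.82225 + 0.057 = 5.032375
Σ x·lx·mx = 14.064625; T = 14.064625/5.032375 = 2.79483…
r ≈ ln(R0)/T = ln(5.032375)/2.79483… = 0.57817… → 0.578

0.578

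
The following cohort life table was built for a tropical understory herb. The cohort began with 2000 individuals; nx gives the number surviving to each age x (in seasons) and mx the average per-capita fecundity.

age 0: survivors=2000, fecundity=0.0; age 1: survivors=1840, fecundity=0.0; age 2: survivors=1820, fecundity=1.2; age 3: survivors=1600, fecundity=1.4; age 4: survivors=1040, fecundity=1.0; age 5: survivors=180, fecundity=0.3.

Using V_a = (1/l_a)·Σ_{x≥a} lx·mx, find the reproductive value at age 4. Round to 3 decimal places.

1.052

lx = nx/n0 = nx/2000: 1, 0.92, 0.91, 0.8, 0.52, 0.09
lx·mx for x ≥ 4: 0.52, 0.027 → sum = 0.547
V_4 = 0.547 / l_4 = 0.547 / 0.52 = 1.051923… → 1.052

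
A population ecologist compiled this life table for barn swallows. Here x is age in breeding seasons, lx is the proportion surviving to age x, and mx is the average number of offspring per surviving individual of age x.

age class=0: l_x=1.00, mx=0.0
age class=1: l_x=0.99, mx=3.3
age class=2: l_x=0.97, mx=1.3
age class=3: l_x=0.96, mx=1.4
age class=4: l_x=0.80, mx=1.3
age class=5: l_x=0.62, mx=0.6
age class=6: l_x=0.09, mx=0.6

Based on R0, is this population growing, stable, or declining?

R0 = Σ lx·mx = 0 + 3.267 + 1.261 + 1.344 + 1.04 + 0.372 + 0.054 = 7.338
R0 > 1, so the population is growing.

growing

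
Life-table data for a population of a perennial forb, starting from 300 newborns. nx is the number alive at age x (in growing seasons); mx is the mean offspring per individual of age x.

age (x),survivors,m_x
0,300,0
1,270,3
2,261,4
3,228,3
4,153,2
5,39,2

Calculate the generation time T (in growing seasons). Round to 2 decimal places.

lx = nx/n0 = nx/300: 1, 0.9, 0.87, 0.76, 0.51, 0.13
lx·mx: 0, 2.7, 3.48, 2.28, 1.02, 0.26 → R0 = 9.74
x·lx·mx: 0, 2.7, 6.96, 6.84, 4.08, 1.3 → Σ = 21.88
T = 21.88 / 9.74 = 2.246407… → 2.25

2.25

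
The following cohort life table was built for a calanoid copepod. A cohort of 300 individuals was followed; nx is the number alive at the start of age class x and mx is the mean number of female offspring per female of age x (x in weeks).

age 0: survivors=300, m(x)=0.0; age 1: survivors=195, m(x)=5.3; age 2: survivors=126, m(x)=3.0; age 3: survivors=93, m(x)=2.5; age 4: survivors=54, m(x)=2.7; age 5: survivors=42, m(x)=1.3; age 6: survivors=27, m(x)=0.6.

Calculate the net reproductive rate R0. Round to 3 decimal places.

6.202

lx = nx/n0 = nx/300: 1, 0.65, 0.42, 0.31, 0.18, 0.14, 0.09
lx·mx by age: 0, 3.445, 1.26, 0.775, 0.486, 0.182, 0.054
R0 = Σ lx·mx = 6.202 → 6.202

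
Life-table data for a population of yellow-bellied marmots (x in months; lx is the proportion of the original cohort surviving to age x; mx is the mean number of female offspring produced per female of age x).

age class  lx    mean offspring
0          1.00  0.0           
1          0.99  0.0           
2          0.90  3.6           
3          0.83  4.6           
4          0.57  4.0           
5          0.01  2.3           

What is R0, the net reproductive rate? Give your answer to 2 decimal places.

9.36

lx·mx by age: 0, 0, 3.24, 3.818, 2.28, 0.023
R0 = Σ lx·mx = 9.361 → 9.36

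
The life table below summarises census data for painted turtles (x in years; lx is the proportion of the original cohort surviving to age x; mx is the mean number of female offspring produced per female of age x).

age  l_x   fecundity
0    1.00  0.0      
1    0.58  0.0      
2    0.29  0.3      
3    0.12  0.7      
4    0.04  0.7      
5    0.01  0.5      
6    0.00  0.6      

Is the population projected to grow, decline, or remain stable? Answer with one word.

R0 = Σ lx·mx = 0 + 0 + 0.087 + 0.084 + 0.028 + 0.005 + 0 = 0.204
R0 < 1, so the population is declining.

declining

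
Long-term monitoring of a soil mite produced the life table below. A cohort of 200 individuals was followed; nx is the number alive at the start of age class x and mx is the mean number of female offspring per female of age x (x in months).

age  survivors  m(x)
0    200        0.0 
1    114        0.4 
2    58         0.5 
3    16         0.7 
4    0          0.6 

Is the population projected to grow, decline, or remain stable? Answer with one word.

lx = nx/n0 = nx/200: 1, 0.57, 0.29, 0.08, 0
R0 = Σ lx·mx = 0 + 0.228 + 0.145 + 0.056 + 0 = 0.429
R0 < 1, so the population is declining.

declining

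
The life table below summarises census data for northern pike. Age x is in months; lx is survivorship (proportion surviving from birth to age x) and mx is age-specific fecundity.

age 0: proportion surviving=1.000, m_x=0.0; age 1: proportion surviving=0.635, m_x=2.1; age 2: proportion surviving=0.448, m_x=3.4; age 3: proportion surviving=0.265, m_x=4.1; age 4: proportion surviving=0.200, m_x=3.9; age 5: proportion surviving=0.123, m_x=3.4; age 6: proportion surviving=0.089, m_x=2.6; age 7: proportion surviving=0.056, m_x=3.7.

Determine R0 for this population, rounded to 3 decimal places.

lx·mx by age: 0, 1.3335, 1.5232, 1.0865, 0.78, 0.4182, 0.2314, 0.2072
R0 = Σ lx·mx = 5.58 → 5.580

5.580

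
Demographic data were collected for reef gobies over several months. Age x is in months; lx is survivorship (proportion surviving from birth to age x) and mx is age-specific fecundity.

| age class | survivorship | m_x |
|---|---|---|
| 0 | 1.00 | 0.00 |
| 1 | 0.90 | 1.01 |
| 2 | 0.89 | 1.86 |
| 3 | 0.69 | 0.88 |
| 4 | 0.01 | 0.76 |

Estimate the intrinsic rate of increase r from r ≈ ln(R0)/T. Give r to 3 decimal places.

R0 = Σ lx·mx = 0 + 0.909 + 1.6554 + 0.6072 + 0.0076 = 3.1792
Σ x·lx·mx = 6.0718; T = 6.0718/3.1792 = 1.90985…
r ≈ ln(R0)/T = ln(3.1792)/1.90985… = 0.60561… → 0.606

0.606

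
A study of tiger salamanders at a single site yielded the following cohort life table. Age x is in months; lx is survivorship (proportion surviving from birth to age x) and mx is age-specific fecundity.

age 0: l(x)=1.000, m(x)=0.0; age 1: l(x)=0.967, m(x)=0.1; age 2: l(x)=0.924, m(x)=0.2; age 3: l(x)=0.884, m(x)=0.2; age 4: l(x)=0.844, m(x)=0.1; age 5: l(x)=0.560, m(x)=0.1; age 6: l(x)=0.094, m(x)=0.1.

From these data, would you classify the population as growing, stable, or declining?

R0 = Σ lx·mx = 0 + 0.0967 + 0.1848 + 0.1768 + 0.0844 + 0.056 + 0.0094 = 0.6081
R0 < 1, so the population is declining.

declining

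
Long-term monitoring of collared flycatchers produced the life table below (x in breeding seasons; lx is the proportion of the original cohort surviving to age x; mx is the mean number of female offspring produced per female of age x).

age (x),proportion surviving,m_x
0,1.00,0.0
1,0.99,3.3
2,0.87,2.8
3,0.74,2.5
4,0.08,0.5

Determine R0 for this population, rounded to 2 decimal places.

7.59

lx·mx by age: 0, 3.267, 2.436, 1.85, 0.04
R0 = Σ lx·mx = 7.593 → 7.59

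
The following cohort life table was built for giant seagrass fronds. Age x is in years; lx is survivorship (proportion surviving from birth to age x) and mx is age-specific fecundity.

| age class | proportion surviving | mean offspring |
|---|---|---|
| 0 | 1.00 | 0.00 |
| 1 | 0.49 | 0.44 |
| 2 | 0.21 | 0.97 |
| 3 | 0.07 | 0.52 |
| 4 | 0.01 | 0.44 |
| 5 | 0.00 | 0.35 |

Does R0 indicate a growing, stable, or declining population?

R0 = Σ lx·mx = 0 + 0.2156 + 0.2037 + 0.0364 + 0.0044 + 0 = 0.4601
R0 < 1, so the population is declining.

declining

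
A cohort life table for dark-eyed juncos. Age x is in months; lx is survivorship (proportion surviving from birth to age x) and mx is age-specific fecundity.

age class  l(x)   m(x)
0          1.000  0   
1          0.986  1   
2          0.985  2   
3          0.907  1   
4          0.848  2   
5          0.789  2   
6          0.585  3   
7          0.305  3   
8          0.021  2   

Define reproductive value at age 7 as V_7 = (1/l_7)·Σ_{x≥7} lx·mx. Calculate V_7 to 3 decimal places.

lx·mx for x ≥ 7: 0.915, 0.042 → sum = 0.957
V_7 = 0.957 / l_7 = 0.957 / 0.305 = 3.137705… → 3.138

3.138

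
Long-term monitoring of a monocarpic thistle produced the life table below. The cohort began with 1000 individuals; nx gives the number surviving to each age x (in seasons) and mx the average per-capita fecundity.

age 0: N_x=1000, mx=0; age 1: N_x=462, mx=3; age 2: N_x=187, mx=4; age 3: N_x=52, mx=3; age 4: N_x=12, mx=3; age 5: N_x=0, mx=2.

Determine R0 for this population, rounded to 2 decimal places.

lx = nx/n0 = nx/1000: 1, 0.462, 0.187, 0.052, 0.012, 0
lx·mx by age: 0, 1.386, 0.748, 0.156, 0.036, 0
R0 = Σ lx·mx = 2.326 → 2.33

2.33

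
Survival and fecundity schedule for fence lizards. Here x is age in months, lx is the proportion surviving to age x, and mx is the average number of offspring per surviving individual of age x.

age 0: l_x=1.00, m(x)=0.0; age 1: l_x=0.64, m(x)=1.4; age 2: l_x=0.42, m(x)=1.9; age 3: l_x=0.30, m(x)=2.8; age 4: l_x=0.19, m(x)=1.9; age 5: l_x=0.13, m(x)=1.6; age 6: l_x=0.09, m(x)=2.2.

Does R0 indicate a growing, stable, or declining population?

R0 = Σ lx·mx = 0 + 0.896 + 0.798 + 0.84 + 0.361 + 0.208 + 0.198 = 3.301
R0 > 1, so the population is growing.

growing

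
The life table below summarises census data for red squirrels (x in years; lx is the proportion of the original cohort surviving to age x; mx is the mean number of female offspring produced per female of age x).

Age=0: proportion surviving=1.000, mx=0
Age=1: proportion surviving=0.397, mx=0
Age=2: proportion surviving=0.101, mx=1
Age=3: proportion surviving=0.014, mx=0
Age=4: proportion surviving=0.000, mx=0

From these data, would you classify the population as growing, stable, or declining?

R0 = Σ lx·mx = 0 + 0 + 0.101 + 0 + 0 = 0.101
R0 < 1, so the population is declining.

declining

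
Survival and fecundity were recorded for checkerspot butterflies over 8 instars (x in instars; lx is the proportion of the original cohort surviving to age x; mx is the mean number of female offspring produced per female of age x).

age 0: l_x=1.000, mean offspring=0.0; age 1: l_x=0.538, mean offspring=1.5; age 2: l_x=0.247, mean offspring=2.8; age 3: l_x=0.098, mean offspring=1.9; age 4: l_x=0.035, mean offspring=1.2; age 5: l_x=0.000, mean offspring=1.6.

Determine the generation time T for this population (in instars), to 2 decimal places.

lx·mx: 0, 0.807, 0.6916, 0.1862, 0.042, 0 → R0 = 1.7268
x·lx·mx: 0, 0.807, 1.3832, 0.5586, 0.168, 0 → Σ = 2.9168
T = 2.9168 / 1.7268 = 1.689136… → 1.69

1.69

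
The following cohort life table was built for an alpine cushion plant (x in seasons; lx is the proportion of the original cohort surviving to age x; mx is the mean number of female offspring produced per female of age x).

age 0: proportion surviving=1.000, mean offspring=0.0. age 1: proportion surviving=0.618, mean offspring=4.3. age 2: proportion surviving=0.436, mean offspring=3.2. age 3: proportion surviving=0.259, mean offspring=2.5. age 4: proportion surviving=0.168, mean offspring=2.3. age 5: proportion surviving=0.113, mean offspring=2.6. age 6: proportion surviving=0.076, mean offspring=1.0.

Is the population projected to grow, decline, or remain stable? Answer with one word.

growing

R0 = Σ lx·mx = 0 + 2.6574 + 1.3952 + 0.6475 + 0.3864 + 0.2938 + 0.076 = 5.4563
R0 > 1, so the population is growing.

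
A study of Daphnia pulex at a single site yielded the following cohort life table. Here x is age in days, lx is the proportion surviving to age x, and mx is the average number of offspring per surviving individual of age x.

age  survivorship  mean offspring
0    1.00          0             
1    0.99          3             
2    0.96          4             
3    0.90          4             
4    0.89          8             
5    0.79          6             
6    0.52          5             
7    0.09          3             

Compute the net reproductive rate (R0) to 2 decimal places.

lx·mx by age: 0, 2.97, 3.84, 3.6, 7.12, 4.74, 2.6, 0.27
R0 = Σ lx·mx = 25.14 → 25.14

25.14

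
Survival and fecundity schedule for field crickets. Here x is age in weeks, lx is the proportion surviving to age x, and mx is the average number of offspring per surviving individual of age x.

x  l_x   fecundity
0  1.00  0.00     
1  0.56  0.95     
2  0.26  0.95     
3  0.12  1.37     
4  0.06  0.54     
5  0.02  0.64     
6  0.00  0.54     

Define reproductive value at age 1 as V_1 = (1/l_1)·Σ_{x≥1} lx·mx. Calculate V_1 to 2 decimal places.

1.77

lx·mx for x ≥ 1: 0.532, 0.247, 0.1644, 0.0324, 0.0128, 0 → sum = 0.9886
V_1 = 0.9886 / l_1 = 0.9886 / 0.56 = 1.765357… → 1.77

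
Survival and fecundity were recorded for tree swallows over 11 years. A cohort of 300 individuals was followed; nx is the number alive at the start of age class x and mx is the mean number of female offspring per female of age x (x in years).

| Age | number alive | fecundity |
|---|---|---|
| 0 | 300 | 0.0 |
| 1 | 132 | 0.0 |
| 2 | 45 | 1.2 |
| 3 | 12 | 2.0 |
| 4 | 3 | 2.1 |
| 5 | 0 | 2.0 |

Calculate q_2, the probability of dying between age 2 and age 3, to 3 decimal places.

0.733

lx = nx/n0 = nx/300: 1, 0.44, 0.15, 0.04, 0.01, 0
q_2 = (l_2 − l_3) / l_2 = (0.15 − 0.04) / 0.15
     = 0.11 / 0.15 = 0.733333… → 0.733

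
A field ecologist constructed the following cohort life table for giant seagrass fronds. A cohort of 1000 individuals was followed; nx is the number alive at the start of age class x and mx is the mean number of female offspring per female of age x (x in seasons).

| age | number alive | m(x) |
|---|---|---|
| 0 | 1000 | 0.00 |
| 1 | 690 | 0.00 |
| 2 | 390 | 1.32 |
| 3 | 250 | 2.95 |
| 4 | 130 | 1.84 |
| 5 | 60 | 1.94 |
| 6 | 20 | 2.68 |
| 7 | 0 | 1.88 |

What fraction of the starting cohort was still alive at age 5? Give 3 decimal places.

0.060

l_5 = n_5/n_0 = 60/1000 = 0.06 → 0.060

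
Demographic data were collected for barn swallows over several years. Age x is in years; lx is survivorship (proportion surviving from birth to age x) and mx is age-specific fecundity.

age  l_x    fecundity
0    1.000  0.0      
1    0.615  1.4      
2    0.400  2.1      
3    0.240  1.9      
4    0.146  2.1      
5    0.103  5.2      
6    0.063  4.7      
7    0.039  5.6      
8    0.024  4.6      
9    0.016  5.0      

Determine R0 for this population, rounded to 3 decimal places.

lx·mx by age: 0, 0.861, 0.84, 0.456, 0.3066, 0.5356, 0.2961, 0.2184, 0.1104, 0.08
R0 = Σ lx·mx = 3.7041 → 3.704

3.704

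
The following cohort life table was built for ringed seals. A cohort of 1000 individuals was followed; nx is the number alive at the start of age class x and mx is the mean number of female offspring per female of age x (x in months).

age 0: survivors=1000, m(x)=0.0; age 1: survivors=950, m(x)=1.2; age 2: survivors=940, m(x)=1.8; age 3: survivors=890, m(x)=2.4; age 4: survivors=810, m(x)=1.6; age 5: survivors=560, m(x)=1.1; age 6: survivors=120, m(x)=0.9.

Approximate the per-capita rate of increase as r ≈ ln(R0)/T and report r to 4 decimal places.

0.6846

lx = nx/n0 = nx/1000: 1, 0.95, 0.94, 0.89, 0.81, 0.56, 0.12
R0 = Σ lx·mx = 0 + 1.14 + 1.692 + 2.136 + 1.296 + 0.616 + 0.108 = 6.988
Σ x·lx·mx = 19.844; T = 19.844/6.988 = 2.83973…
r ≈ ln(R0)/T = ln(6.988)/2.83973… = 0.684642… → 0.6846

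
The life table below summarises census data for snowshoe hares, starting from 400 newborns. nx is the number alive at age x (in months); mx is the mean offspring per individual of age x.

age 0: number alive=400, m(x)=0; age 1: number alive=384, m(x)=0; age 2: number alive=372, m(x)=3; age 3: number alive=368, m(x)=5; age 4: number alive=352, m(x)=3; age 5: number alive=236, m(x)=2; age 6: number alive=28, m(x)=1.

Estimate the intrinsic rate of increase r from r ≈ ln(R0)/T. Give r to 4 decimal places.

lx = nx/n0 = nx/400: 1, 0.96, 0.93, 0.92, 0.88, 0.59, 0.07
R0 = Σ lx·mx = 0 + 0 + 2.79 + 4.6 + 2.64 + 1.18 + 0.07 = 11.28
Σ x·lx·mx = 36.26; T = 36.26/11.28 = 3.21454…
r ≈ ln(R0)/T = ln(11.28)/3.21454… = 0.753773… → 0.7538

0.7538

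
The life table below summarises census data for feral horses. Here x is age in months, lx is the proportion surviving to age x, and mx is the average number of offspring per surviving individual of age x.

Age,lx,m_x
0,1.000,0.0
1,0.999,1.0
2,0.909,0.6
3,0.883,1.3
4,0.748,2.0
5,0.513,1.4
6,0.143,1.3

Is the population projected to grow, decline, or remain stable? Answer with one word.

growing

R0 = Σ lx·mx = 0 + 0.999 + 0.5454 + 1.1479 + 1.496 + 0.7182 + 0.1859 = 5.0924
R0 > 1, so the population is growing.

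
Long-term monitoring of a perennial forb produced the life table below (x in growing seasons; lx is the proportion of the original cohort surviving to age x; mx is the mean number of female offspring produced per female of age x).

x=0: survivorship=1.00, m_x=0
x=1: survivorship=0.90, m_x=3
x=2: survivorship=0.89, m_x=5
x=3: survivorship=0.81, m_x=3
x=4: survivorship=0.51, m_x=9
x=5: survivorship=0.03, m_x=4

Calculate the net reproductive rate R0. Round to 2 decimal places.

lx·mx by age: 0, 2.7, 4.45, 2.43, 4.59, 0.12
R0 = Σ lx·mx = 14.29 → 14.29

14.29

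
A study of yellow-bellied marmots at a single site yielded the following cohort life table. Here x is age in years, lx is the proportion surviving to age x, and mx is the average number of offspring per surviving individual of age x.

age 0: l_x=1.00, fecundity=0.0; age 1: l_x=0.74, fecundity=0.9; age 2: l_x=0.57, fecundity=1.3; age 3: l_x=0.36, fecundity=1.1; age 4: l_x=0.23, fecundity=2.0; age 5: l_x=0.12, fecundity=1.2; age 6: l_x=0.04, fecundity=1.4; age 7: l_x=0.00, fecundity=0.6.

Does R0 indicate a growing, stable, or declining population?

R0 = Σ lx·mx = 0 + 0.666 + 0.741 + 0.396 + 0.46 + 0.144 + 0.056 + 0 = 2.463
R0 > 1, so the population is growing.

growing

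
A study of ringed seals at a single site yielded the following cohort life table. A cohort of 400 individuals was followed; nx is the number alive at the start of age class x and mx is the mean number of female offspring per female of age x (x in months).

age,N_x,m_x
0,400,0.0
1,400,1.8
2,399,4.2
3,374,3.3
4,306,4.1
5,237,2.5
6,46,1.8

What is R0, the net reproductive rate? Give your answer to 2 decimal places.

lx = nx/n0 = nx/400: 1, 1, 0.9975, 0.935, 0.765, 0.5925, 0.115
lx·mx by age: 0, 1.8, 4.1895, 3.0855, 3.1365, 1.48125, 0.207
R0 = Σ lx·mx = 13.89975 → 13.90

13.90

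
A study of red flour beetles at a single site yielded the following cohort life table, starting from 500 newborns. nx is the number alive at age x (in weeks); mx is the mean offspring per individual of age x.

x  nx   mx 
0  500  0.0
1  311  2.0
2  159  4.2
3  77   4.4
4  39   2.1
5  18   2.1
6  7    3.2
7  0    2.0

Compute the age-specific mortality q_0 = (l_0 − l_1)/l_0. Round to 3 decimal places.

0.378

lx = nx/n0 = nx/500: 1, 0.622, 0.318, 0.154, 0.078, 0.036, 0.014, 0
q_0 = (l_0 − l_1) / l_0 = (1 − 0.622) / 1
     = 0.378 / 1 = 0.378 → 0.378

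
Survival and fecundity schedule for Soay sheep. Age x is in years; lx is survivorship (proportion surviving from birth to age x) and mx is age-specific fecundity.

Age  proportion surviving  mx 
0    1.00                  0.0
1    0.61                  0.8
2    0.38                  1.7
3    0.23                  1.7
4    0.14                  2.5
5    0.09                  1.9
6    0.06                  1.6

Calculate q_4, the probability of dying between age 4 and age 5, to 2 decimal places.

0.36

q_4 = (l_4 − l_5) / l_4 = (0.14 − 0.09) / 0.14
     = 0.05 / 0.14 = 0.357143… → 0.36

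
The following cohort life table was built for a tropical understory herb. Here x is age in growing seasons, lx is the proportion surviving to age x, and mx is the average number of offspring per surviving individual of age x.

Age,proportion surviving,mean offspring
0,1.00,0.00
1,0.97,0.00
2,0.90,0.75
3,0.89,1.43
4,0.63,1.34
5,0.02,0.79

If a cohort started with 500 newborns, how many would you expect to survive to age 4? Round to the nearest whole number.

315

Expected survivors = N0 · l_4 = 500 × 0.63 = 315 → 315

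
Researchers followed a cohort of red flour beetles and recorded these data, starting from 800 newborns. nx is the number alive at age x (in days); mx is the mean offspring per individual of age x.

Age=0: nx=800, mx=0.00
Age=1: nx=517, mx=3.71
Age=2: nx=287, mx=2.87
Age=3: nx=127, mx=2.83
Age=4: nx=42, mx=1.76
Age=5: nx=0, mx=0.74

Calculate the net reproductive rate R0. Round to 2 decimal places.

lx = nx/n0 = nx/800: 1, 0.64625, 0.35875, 0.15875, 0.0525, 0
lx·mx by age: 0, 2.397588…, 1.029613…, 0.449263…, 0.0924, 0
R0 = Σ lx·mx = 3.968863… → 3.97

3.97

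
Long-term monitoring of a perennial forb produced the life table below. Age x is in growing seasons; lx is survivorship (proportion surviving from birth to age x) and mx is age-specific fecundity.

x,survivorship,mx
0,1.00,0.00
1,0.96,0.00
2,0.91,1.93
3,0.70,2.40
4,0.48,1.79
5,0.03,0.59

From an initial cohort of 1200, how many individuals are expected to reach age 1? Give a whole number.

Expected survivors = N0 · l_1 = 1200 × 0.96 = 1152 → 1152

1152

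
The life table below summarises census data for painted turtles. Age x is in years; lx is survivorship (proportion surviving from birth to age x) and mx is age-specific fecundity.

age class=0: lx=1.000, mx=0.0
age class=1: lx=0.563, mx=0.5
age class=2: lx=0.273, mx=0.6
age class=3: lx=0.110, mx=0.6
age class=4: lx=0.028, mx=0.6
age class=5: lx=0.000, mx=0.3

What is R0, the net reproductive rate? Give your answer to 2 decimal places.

lx·mx by age: 0, 0.2815, 0.1638, 0.066, 0.0168, 0
R0 = Σ lx·mx = 0.5281 → 0.53

0.53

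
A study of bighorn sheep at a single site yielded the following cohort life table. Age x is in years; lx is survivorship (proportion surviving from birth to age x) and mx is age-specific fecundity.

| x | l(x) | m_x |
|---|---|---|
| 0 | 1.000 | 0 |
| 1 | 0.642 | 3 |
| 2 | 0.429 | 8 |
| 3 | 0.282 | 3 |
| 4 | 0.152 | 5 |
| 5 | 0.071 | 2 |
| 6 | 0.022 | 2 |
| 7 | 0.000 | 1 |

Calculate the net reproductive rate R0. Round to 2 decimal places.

lx·mx by age: 0, 1.926, 3.432, 0.846, 0.76, 0.142, 0.044, 0
R0 = Σ lx·mx = 7.15 → 7.15

7.15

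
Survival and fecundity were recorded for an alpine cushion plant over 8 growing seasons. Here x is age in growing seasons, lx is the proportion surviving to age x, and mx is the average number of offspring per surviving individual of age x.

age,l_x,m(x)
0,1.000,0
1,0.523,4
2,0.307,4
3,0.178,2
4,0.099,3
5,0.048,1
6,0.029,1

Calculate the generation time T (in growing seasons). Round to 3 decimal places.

1.782

lx·mx: 0, 2.092, 1.228, 0.356, 0.297, 0.048, 0.029 → R0 = 4.05
x·lx·mx: 0, 2.092, 2.456, 1.068, 1.188, 0.24, 0.174 → Σ = 7.218
T = 7.218 / 4.05 = 1.782222… → 1.782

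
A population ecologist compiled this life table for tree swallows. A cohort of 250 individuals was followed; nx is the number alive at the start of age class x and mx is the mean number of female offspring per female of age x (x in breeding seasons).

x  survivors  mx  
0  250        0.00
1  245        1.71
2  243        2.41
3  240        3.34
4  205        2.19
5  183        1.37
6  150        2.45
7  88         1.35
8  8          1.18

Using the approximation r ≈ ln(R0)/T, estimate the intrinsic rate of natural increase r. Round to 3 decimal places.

lx = nx/n0 = nx/250: 1, 0.98, 0.972, 0.96, 0.82, 0.732, 0.6, 0.352, 0.032
R0 = Σ lx·mx = 0 + 1.6758 + 2.34252 + 3.2064 + 1.7958 + 1.00284 + 1.47 + 0.4752 + 0.03776 = 12.00632
Σ x·lx·mx = 40.62592; T = 40.62592/12.00632 = 3.38371…
r ≈ ln(R0)/T = ln(12.00632)/3.38371… = 0.73453… → 0.735

0.735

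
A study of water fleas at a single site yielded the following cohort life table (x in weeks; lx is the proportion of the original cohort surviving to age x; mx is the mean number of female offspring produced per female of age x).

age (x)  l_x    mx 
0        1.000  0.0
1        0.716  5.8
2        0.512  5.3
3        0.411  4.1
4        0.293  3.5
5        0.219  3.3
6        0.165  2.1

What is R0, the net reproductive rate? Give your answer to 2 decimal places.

lx·mx by age: 0, 4.1528, 2.7136, 1.6851, 1.0255, 0.7227, 0.3465
R0 = Σ lx·mx = 10.6462 → 10.65

10.65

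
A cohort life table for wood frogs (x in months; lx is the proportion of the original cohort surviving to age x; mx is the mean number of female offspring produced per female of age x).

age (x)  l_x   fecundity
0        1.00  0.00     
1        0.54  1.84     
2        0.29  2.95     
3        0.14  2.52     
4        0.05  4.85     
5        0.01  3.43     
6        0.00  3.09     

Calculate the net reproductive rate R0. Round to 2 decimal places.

2.48

lx·mx by age: 0, 0.9936, 0.8555, 0.3528, 0.2425, 0.0343, 0
R0 = Σ lx·mx = 2.4787 → 2.48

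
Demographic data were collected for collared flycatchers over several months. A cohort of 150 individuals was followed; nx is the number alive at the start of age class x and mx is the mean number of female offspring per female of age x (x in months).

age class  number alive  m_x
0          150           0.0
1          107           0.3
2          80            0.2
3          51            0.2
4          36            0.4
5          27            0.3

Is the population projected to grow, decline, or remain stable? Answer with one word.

lx = nx/n0 = nx/150: 1, 0.71333…, 0.53333…, 0.34, 0.24, 0.18
R0 = Σ lx·mx = 0 + 0.214… + 0.106667… + 0.068 + 0.096 + 0.054 = 0.538667…
R0 < 1, so the population is declining.

declining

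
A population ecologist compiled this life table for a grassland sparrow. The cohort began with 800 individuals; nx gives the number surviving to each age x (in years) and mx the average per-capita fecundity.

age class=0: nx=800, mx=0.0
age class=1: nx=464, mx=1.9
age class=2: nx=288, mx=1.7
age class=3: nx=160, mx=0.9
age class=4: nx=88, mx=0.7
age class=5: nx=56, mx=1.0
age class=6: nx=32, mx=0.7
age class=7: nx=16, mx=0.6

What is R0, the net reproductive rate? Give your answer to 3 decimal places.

lx = nx/n0 = nx/800: 1, 0.58, 0.36, 0.2, 0.11, 0.07, 0.04, 0.02
lx·mx by age: 0, 1.102, 0.612, 0.18, 0.077, 0.07, 0.028, 0.012
R0 = Σ lx·mx = 2.081 → 2.081

2.081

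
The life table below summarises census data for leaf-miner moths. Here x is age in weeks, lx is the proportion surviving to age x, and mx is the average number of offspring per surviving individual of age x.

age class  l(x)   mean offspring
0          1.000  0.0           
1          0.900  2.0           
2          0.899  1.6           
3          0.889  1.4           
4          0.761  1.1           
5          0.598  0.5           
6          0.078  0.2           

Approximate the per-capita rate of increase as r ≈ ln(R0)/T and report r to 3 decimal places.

0.730

R0 = Σ lx·mx = 0 + 1.8 + 1.4384 + 1.2446 + 0.8371 + 0.299 + 0.0156 = 5.6347
Σ x·lx·mx = 13.3476; T = 13.3476/5.6347 = 2.36882…
r ≈ ln(R0)/T = ln(5.6347)/2.36882… = 0.72988… → 0.730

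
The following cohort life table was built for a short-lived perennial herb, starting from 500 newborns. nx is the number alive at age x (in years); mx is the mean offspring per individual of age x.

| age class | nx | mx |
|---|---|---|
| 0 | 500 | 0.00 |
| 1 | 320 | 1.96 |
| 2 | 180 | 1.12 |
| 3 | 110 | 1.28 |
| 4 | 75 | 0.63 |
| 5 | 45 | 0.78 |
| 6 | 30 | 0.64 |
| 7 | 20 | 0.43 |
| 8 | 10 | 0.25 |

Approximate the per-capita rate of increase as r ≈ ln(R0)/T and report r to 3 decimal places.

0.415

lx = nx/n0 = nx/500: 1, 0.64, 0.36, 0.22, 0.15, 0.09, 0.06, 0.04, 0.02
R0 = Σ lx·mx = 0 + 1.2544 + 0.4032 + 0.2816 + 0.0945 + 0.0702 + 0.0384 + 0.0172 + 0.005 = 2.1645
Σ x·lx·mx = 4.0254; T = 4.0254/2.1645 = 1.85974…
r ≈ ln(R0)/T = ln(2.1645)/1.85974… = 0.41521… → 0.415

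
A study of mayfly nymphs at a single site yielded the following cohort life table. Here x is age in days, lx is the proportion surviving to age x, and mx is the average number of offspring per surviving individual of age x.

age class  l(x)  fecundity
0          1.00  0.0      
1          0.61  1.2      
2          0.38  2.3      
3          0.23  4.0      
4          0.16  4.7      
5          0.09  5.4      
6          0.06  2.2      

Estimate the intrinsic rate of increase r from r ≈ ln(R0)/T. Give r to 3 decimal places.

R0 = Σ lx·mx = 0 + 0.732 + 0.874 + 0.92 + 0.752 + 0.486 + 0.132 = 3.896
Σ x·lx·mx = 11.47; T = 11.47/3.896 = 2.94405…
r ≈ ln(R0)/T = ln(3.896)/2.94405… = 0.46193… → 0.462

0.462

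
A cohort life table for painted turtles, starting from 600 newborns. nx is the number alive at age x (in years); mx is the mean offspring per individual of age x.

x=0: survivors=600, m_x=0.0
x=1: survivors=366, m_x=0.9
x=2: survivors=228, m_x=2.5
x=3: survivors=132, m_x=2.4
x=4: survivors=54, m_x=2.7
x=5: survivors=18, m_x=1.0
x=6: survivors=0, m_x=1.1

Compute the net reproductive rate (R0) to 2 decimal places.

2.30

lx = nx/n0 = nx/600: 1, 0.61, 0.38, 0.22, 0.09, 0.03, 0
lx·mx by age: 0, 0.549, 0.95, 0.528, 0.243, 0.03, 0
R0 = Σ lx·mx = 2.3 → 2.30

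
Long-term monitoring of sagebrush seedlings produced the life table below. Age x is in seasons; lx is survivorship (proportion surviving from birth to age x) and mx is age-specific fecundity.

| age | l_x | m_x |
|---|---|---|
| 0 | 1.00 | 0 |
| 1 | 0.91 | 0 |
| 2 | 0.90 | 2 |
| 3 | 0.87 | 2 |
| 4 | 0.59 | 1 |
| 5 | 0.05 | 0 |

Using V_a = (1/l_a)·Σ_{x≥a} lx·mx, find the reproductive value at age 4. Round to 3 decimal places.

1.000

lx·mx for x ≥ 4: 0.59, 0 → sum = 0.59
V_4 = 0.59 / l_4 = 0.59 / 0.59 = 1 → 1.000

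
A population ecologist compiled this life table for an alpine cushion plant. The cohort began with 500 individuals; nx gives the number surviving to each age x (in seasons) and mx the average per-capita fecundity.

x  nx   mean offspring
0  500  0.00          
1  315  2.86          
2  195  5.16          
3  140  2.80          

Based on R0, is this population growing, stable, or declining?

lx = nx/n0 = nx/500: 1, 0.63, 0.39, 0.28
R0 = Σ lx·mx = 0 + 1.8018 + 2.0124 + 0.784 = 4.5982
R0 > 1, so the population is growing.

growing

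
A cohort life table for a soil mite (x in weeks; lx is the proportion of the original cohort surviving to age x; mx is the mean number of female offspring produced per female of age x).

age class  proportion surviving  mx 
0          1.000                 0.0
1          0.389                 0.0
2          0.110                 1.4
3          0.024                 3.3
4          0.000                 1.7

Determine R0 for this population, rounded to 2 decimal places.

0.23

lx·mx by age: 0, 0, 0.154, 0.0792, 0
R0 = Σ lx·mx = 0.2332 → 0.23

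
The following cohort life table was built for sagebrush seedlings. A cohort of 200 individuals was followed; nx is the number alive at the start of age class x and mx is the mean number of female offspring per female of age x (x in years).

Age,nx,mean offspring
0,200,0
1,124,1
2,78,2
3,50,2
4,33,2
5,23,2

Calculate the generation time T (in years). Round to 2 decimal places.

2.50

lx = nx/n0 = nx/200: 1, 0.62, 0.39, 0.25, 0.165, 0.115
lx·mx: 0, 0.62, 0.78, 0.5, 0.33, 0.23 → R0 = 2.46
x·lx·mx: 0, 0.62, 1.56, 1.5, 1.32, 1.15 → Σ = 6.15
T = 6.15 / 2.46 = 2.5 → 2.50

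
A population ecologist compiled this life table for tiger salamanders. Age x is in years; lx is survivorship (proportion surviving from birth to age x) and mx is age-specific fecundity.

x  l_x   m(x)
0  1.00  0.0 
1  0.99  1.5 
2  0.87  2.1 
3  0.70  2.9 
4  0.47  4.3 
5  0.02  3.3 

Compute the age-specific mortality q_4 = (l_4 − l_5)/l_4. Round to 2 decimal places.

q_4 = (l_4 − l_5) / l_4 = (0.47 − 0.02) / 0.47
     = 0.45 / 0.47 = 0.957447… → 0.96

0.96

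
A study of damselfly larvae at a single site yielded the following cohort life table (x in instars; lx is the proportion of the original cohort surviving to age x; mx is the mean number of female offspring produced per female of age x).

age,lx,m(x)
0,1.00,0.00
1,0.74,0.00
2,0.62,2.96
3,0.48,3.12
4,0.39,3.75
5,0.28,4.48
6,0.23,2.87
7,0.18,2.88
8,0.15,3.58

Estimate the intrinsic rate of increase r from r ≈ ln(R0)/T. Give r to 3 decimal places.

0.495

R0 = Σ lx·mx = 0 + 0 + 1.8352 + 1.4976 + 1.4625 + 1.2544 + 0.6601 + 0.5184 + 0.537 = 7.7652
Σ x·lx·mx = 32.1706; T = 32.1706/7.7652 = 4.14292…
r ≈ ln(R0)/T = ln(7.7652)/4.14292… = 0.49474… → 0.495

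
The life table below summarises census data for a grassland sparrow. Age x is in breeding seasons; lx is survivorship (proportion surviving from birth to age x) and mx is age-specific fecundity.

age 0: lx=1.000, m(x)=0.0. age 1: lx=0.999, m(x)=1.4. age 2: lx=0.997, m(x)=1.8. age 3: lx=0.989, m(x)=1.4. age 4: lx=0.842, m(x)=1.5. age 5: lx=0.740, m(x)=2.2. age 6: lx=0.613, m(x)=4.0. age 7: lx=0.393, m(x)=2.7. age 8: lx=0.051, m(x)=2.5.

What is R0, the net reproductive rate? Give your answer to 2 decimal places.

lx·mx by age: 0, 1.3986, 1.7946, 1.3846, 1.263, 1.628, 2.452, 1.0611, 0.1275
R0 = Σ lx·mx = 11.1094 → 11.11

11.11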